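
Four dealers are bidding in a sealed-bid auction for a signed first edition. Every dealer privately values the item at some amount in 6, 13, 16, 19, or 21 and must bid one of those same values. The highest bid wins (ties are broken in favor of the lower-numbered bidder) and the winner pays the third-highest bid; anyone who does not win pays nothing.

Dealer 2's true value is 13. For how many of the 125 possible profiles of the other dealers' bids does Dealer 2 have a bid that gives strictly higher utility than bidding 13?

9

Others bid (6, 6, 16): truth gives 0; bid 16 gives 7 > 0. Violating.
Others bid (6, 6, 19): truth gives 0; bid 19 gives 7 > 0. Violating.
Others bid (6, 6, 21): truth gives 0; bid 21 gives 7 > 0. Violating.
Others bid (6, 16, 6): truth gives 0; bid 16 gives 7 > 0. Violating.
Others bid (6, 6, 6): truth gives 7; no alternative beats it.
Others bid (6, 6, 13): truth gives 7; no alternative beats it.
(Checking all 125 profiles: 9 have a profitable deviation, 116 do not.)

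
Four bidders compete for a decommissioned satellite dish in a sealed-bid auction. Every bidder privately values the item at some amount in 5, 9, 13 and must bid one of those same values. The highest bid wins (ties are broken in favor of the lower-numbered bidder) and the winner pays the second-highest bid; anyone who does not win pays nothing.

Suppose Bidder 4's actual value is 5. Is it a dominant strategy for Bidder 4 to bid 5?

Yes

Check each profile of the others' bids and compare truth against every alternative bid.
Others bid (5, 5, 5): truth gives 0, best alternative gives 0.
Others bid (5, 5, 9): truth gives 0, best alternative gives 0.
Others bid (5, 5, 13): truth gives 0, best alternative gives 0.
Others bid (5, 9, 5): truth gives 0, best alternative gives 0.
Others bid (5, 9, 9): truth gives 0, best alternative gives 0.
Others bid (5, 9, 13): truth gives 0, best alternative gives 0.
(Remaining 21 profiles checked similarly; truth is weakly best in each.)
In every case the truthful bid is at least as good as any alternative, so it is a dominant strategy.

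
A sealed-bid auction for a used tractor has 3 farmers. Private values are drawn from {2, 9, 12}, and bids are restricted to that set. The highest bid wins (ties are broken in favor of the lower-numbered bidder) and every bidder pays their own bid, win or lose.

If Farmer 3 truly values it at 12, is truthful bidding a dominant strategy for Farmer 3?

No

Consider the case where Farmer 1 bids 2 and Farmer 2 bids 2.
Truthful bid 12: wins, pays 12, utility 12 - 12 = 0.
Bid 9 instead: wins, pays 9, utility 12 - 9 = 3.
Since 3 > 0, bidding 9 is strictly better here, so truthful bidding is not dominant.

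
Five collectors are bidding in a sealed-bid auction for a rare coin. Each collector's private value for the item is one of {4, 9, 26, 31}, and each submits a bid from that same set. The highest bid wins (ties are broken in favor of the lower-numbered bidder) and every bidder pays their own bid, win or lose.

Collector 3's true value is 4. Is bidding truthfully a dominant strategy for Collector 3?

Check each profile of the others' bids and compare truth against every alternative bid.
Others bid (4, 4, 4, 26): truth gives -4, best alternative gives -9.
Others bid (4, 4, 4, 31): truth gives -4, best alternative gives -9.
Others bid (4, 4, 9, 26): truth gives -4, best alternative gives -9.
Others bid (4, 4, 9, 31): truth gives -4, best alternative gives -9.
Others bid (4, 4, 26, 4): truth gives -4, best alternative gives -9.
Others bid (4, 4, 26, 9): truth gives -4, best alternative gives -9.
(Remaining 250 profiles checked similarly; truth is weakly best in each.)
In every case the truthful bid is at least as good as any alternative, so it is a dominant strategy.

Yes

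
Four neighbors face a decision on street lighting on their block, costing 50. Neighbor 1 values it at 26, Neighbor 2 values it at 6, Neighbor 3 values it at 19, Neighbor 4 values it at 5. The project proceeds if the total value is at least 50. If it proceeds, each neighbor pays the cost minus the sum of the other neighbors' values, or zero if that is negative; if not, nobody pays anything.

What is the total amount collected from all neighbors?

Total value 56 ≥ cost 50, so it is built.
Neighbor 1: others sum to 30; max(0, 50 - 30) = 20.
Neighbor 2: others sum to 50; max(0, 50 - 50) = 0.
Neighbor 3: others sum to 37; max(0, 50 - 37) = 13.
Neighbor 4: others sum to 51; max(0, 50 - 51) = 0.
Total collected = 20 + 0 + 13 + 0 = 33.

33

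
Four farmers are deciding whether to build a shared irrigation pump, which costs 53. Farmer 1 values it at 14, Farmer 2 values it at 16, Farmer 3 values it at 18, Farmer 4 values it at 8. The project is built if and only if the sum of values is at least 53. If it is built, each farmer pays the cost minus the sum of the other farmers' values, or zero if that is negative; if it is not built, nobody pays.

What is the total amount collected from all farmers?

44

Total value 56 ≥ cost 53, so it is built.
Farmer 1: others sum to 42; max(0, 53 - 42) = 11.
Farmer 2: others sum to 40; max(0, 53 - 40) = 13.
Farmer 3: others sum to 38; max(0, 53 - 38) = 15.
Farmer 4: others sum to 48; max(0, 53 - 48) = 5.
Total collected = 11 + 13 + 15 + 5 = 44.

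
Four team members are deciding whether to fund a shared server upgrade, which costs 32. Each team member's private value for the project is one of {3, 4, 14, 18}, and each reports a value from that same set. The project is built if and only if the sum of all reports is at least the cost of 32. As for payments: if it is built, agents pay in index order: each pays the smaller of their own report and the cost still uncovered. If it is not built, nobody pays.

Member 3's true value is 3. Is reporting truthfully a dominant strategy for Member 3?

Yes

Check each profile of the others' reports and compare truth against every alternative report.
Others report (3, 14, 14): truth gives 0, best alternative gives -1.
Others report (3, 14, 18): truth gives 0, best alternative gives -1.
Others report (3, 18, 14): truth gives 0, best alternative gives -1.
Others report (3, 18, 18): truth gives 0, best alternative gives -1.
Others report (4, 14, 14): truth gives 0, best alternative gives -1.
Others report (4, 14, 18): truth gives 0, best alternative gives -1.
(Remaining 58 profiles checked similarly; truth is weakly best in each.)
In every case the truthful report is at least as good as any alternative, so it is a dominant strategy.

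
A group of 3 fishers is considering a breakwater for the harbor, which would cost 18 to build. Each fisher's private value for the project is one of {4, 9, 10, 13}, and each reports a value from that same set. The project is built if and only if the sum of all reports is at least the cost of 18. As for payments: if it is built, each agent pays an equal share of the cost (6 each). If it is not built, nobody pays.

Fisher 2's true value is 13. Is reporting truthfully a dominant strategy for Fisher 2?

Check each profile of the others' reports and compare truth against every alternative report.
Others report (4, 4): truth gives 7, best alternative gives 7.
Others report (4, 9): truth gives 7, best alternative gives 7.
Others report (4, 10): truth gives 7, best alternative gives 7.
Others report (4, 13): truth gives 7, best alternative gives 7.
Others report (9, 4): truth gives 7, best alternative gives 7.
Others report (9, 9): truth gives 7, best alternative gives 7.
(Remaining 10 profiles checked similarly; truth is weakly best in each.)
In every case the truthful report is at least as good as any alternative, so it is a dominant strategy.

Yes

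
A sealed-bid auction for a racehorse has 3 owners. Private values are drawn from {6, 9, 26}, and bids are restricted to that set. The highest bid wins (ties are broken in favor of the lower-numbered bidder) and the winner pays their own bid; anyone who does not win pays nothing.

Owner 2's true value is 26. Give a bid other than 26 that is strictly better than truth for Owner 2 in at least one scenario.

Suppose Owner 1 bids 6 and Owner 3 bids 6.
Bid 26: wins, pays 26, utility 26 - 26 = 0.
Bid 9: wins, pays 9, utility 26 - 9 = 17.
So bidding 9 beats truth here (17 > 0).

9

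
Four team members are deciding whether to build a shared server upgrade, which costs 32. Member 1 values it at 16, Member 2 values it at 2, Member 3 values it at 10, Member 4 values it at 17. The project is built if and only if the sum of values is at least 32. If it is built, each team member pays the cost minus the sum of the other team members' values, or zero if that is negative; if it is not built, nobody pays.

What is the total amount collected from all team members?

7

Total value 45 ≥ cost 32, so it is built.
Member 1: others sum to 29; max(0, 32 - 29) = 3.
Member 2: others sum to 43; max(0, 32 - 43) = 0.
Member 3: others sum to 35; max(0, 32 - 35) = 0.
Member 4: others sum to 28; max(0, 32 - 28) = 4.
Total collected = 3 + 0 + 0 + 4 = 7.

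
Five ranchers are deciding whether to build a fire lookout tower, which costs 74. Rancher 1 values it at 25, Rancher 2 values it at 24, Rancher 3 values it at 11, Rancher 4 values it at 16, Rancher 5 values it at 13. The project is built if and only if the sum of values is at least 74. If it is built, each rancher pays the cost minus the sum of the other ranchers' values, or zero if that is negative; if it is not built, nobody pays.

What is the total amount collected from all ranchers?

Total value 89 ≥ cost 74, so it is built.
Rancher 1: others sum to 64; max(0, 74 - 64) = 10.
Rancher 2: others sum to 65; max(0, 74 - 65) = 9.
Rancher 3: others sum to 78; max(0, 74 - 78) = 0.
Rancher 4: others sum to 73; max(0, 74 - 73) = 1.
Rancher 5: others sum to 76; max(0, 74 - 76) = 0.
Total collected = 10 + 9 + 0 + 1 + 0 = 20.

20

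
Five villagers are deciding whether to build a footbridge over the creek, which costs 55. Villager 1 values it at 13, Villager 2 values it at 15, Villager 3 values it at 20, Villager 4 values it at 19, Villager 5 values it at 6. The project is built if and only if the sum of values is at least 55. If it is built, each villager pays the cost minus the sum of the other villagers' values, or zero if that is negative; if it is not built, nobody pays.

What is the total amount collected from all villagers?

Total value 73 ≥ cost 55, so it is built.
Villager 1: others sum to 60; max(0, 55 - 60) = 0.
Villager 2: others sum to 58; max(0, 55 - 58) = 0.
Villager 3: others sum to 53; max(0, 55 - 53) = 2.
Villager 4: others sum to 54; max(0, 55 - 54) = 1.
Villager 5: others sum to 67; max(0, 55 - 67) = 0.
Total collected = 0 + 0 + 2 + 1 + 0 = 3.

3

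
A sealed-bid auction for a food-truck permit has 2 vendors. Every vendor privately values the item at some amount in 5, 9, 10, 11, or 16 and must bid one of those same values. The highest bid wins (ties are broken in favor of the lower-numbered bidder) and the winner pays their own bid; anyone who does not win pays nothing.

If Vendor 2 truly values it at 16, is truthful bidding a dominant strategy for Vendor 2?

Consider the case where Vendor 1 bids 5.
Truthful bid 16: wins, pays 16, utility 16 - 16 = 0.
Bid 9 instead: wins, pays 9, utility 16 - 9 = 7.
Since 7 > 0, bidding 9 is strictly better here, so truthful bidding is not dominant.

No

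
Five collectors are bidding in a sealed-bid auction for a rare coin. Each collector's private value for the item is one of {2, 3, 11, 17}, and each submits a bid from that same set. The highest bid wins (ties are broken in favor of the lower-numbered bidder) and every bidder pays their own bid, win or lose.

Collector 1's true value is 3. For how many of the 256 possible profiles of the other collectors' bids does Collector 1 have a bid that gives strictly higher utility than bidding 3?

241

Others bid (2, 2, 2, 2): truth gives 0; bid 2 gives 1 > 0. Violating.
Others bid (2, 2, 2, 11): truth gives -3; bid 2 gives -2 > -3. Violating.
Others bid (2, 2, 2, 17): truth gives -3; bid 2 gives -2 > -3. Violating.
Others bid (2, 2, 3, 11): truth gives -3; bid 2 gives -2 > -3. Violating.
Others bid (2, 2, 2, 3): truth gives 0; no alternative beats it.
Others bid (2, 2, 3, 2): truth gives 0; no alternative beats it.
(Checking all 256 profiles: 241 have a profitable deviation, 15 do not.)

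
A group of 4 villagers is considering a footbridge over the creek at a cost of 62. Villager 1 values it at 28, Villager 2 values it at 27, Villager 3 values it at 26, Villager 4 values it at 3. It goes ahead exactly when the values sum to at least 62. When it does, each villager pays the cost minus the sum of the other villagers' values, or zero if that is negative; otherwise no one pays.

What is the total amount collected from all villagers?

15

Total value 84 ≥ cost 62, so it is built.
Villager 1: others sum to 56; max(0, 62 - 56) = 6.
Villager 2: others sum to 57; max(0, 62 - 57) = 5.
Villager 3: others sum to 58; max(0, 62 - 58) = 4.
Villager 4: others sum to 81; max(0, 62 - 81) = 0.
Total collected = 6 + 5 + 4 + 0 = 15.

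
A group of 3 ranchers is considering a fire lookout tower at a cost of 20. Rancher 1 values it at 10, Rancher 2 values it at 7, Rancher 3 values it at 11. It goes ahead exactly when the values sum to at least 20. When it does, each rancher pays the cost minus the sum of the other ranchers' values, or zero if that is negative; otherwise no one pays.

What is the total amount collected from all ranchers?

5

Total value 28 ≥ cost 20, so it is built.
Rancher 1: others sum to 18; max(0, 20 - 18) = 2.
Rancher 2: others sum to 21; max(0, 20 - 21) = 0.
Rancher 3: others sum to 17; max(0, 20 - 17) = 3.
Total collected = 2 + 0 + 3 = 5.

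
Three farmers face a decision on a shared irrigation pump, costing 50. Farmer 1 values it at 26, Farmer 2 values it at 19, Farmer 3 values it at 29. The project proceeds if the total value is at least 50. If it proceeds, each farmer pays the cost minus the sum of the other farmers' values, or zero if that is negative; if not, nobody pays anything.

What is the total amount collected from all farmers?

7

Total value 74 ≥ cost 50, so it is built.
Farmer 1: others sum to 48; max(0, 50 - 48) = 2.
Farmer 2: others sum to 55; max(0, 50 - 55) = 0.
Farmer 3: others sum to 45; max(0, 50 - 45) = 5.
Total collected = 2 + 0 + 5 = 7.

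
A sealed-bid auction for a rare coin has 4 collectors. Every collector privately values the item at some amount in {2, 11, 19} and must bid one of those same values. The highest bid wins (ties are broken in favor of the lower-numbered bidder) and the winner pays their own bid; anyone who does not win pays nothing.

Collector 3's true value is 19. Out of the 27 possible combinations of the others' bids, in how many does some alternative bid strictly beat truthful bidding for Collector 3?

Others bid (2, 2, 2): truth gives 0; bid 11 gives 8 > 0. Violating.
Others bid (2, 2, 11): truth gives 0; bid 11 gives 8 > 0. Violating.
Others bid (2, 2, 19): truth gives 0; no alternative beats it.
Others bid (2, 11, 2): truth gives 0; no alternative beats it.
(Checking all 27 profiles: 2 have a profitable deviation, 25 do not.)

2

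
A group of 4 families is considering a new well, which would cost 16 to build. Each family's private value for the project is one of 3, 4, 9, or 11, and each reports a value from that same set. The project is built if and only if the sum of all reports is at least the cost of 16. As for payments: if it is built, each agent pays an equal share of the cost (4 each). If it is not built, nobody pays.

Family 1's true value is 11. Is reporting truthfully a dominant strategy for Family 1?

Check each profile of the others' reports and compare truth against every alternative report.
Others report (3, 3, 3): truth gives 7, best alternative gives 7.
Others report (3, 3, 4): truth gives 7, best alternative gives 7.
Others report (3, 3, 9): truth gives 7, best alternative gives 7.
Others report (3, 3, 11): truth gives 7, best alternative gives 7.
Others report (3, 4, 3): truth gives 7, best alternative gives 7.
Others report (3, 4, 4): truth gives 7, best alternative gives 7.
(Remaining 58 profiles checked similarly; truth is weakly best in each.)
In every case the truthful report is at least as good as any alternative, so it is a dominant strategy.

Yes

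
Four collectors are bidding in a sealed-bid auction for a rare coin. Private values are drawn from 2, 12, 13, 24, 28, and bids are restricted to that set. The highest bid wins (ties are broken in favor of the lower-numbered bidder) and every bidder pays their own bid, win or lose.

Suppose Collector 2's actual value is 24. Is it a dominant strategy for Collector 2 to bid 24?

Consider the case where Collector 1 bids 2, Collector 3 bids 2 and Collector 4 bids 2.
Truthful bid 24: wins, pays 24, utility 24 - 24 = 0.
Bid 12 instead: wins, pays 12, utility 24 - 12 = 12.
Since 12 > 0, bidding 12 is strictly better here, so truthful bidding is not dominant.

No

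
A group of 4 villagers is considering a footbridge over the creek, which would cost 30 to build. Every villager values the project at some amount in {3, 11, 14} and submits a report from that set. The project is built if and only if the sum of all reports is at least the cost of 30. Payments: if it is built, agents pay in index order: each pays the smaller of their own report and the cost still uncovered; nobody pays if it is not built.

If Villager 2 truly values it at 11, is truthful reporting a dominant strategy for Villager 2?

Consider the case where Villager 1 reports 3, Villager 3 reports 11 and Villager 4 reports 14.
Truthful report 11: project built, pays 11, utility 11 - 11 = 0.
Report 3 instead: project built, pays 3, utility 11 - 3 = 8.
Since 8 > 0, reporting 3 is strictly better here, so truthful reporting is not dominant.

No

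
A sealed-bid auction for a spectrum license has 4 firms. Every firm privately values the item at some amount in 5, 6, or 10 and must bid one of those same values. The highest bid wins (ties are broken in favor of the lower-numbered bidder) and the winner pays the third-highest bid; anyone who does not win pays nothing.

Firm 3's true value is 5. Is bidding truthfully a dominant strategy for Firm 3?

Yes

Check each profile of the others' bids and compare truth against every alternative bid.
Others bid (5, 5, 5): truth gives 0, best alternative gives 0.
Others bid (5, 5, 6): truth gives 0, best alternative gives 0.
Others bid (5, 5, 10): truth gives 0, best alternative gives 0.
Others bid (5, 6, 5): truth gives 0, best alternative gives 0.
Others bid (5, 6, 6): truth gives 0, best alternative gives 0.
Others bid (5, 6, 10): truth gives 0, best alternative gives 0.
(Remaining 21 profiles checked similarly; truth is weakly best in each.)
In every case the truthful bid is at least as good as any alternative, so it is a dominant strategy.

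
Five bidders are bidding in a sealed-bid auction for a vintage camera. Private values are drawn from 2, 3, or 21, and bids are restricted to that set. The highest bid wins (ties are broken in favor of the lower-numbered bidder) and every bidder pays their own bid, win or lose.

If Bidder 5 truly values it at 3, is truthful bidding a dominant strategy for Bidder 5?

Consider the case where Bidder 1 bids 2, Bidder 2 bids 2, Bidder 3 bids 2 and Bidder 4 bids 3.
Truthful bid 3: loses but pays 3, utility -3.
Bid 2 instead: loses but pays 2, utility -2.
Since -2 > -3, bidding 2 is strictly better here, so truthful bidding is not dominant.

No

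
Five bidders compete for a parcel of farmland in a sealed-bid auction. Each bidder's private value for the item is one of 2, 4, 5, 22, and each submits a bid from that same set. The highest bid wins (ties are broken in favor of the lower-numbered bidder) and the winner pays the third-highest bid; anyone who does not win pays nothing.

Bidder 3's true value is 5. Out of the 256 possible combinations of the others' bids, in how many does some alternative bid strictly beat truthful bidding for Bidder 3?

Others bid (2, 2, 2, 22): truth gives 0; bid 22 gives 3 > 0. Violating.
Others bid (2, 2, 4, 22): truth gives 0; bid 22 gives 1 > 0. Violating.
Others bid (2, 2, 22, 2): truth gives 0; bid 22 gives 3 > 0. Violating.
Others bid (2, 2, 22, 4): truth gives 0; bid 22 gives 1 > 0. Violating.
Others bid (2, 2, 2, 2): truth gives 3; no alternative beats it.
Others bid (2, 2, 2, 4): truth gives 3; no alternative beats it.
(Checking all 256 profiles: 32 have a profitable deviation, 224 do not.)

32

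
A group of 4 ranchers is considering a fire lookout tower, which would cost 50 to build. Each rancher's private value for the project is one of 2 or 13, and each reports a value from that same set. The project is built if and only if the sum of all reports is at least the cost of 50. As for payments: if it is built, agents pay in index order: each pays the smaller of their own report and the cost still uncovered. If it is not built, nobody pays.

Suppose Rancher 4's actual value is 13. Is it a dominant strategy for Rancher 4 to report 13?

Check each profile of the others' reports and compare truth against every alternative report.
Others report (13, 13, 13): truth gives 2, best alternative gives 0.
Others report (2, 2, 2): truth gives 0, best alternative gives 0.
Others report (2, 2, 13): truth gives 0, best alternative gives 0.
Others report (2, 13, 2): truth gives 0, best alternative gives 0.
Others report (2, 13, 13): truth gives 0, best alternative gives 0.
Others report (13, 2, 2): truth gives 0, best alternative gives 0.
(Remaining 2 profiles checked similarly; truth is weakly best in each.)
In every case the truthful report is at least as good as any alternative, so it is a dominant strategy.

Yes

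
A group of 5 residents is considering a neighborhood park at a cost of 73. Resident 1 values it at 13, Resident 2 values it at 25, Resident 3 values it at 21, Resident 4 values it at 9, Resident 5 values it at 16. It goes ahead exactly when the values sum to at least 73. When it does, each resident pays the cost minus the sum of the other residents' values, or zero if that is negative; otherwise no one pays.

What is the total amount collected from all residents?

31

Total value 84 ≥ cost 73, so it is built.
Resident 1: others sum to 71; max(0, 73 - 71) = 2.
Resident 2: others sum to 59; max(0, 73 - 59) = 14.
Resident 3: others sum to 63; max(0, 73 - 63) = 10.
Resident 4: others sum to 75; max(0, 73 - 75) = 0.
Resident 5: others sum to 68; max(0, 73 - 68) = 5.
Total collected = 2 + 14 + 10 + 0 + 5 = 31.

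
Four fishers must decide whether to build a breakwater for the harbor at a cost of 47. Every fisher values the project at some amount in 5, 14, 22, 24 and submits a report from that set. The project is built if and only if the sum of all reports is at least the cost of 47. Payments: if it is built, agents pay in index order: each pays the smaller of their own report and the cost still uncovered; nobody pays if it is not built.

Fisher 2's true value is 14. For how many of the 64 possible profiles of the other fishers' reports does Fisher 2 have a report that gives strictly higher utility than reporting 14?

45

Others report (5, 14, 24): truth gives 0; report 5 gives 9 > 0. Violating.
Others report (5, 22, 22): truth gives 0; report 5 gives 9 > 0. Violating.
Others report (5, 22, 24): truth gives 0; report 5 gives 9 > 0. Violating.
Others report (5, 24, 14): truth gives 0; report 5 gives 9 > 0. Violating.
Others report (5, 5, 5): truth gives 0; no alternative beats it.
Others report (5, 5, 14): truth gives 0; no alternative beats it.
(Checking all 64 profiles: 45 have a profitable deviation, 19 do not.)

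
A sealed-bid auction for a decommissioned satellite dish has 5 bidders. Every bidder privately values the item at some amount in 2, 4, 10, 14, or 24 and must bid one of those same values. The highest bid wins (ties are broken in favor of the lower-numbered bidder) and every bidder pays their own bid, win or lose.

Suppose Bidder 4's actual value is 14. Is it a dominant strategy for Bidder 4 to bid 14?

No

Consider the case where Bidder 1 bids 2, Bidder 2 bids 2, Bidder 3 bids 2 and Bidder 5 bids 2.
Truthful bid 14: wins, pays 14, utility 14 - 14 = 0.
Bid 4 instead: wins, pays 4, utility 14 - 4 = 10.
Since 10 > 0, bidding 4 is strictly better here, so truthful bidding is not dominant.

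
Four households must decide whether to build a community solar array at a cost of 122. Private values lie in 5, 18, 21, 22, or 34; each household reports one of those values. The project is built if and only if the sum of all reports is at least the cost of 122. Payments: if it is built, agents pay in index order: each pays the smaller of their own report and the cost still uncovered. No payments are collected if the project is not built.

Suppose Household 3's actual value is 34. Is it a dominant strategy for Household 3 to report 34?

Consider the case where Household 1 reports 34, Household 2 reports 34 and Household 4 reports 34.
Truthful report 34: project built, pays 34, utility 34 - 34 = 0.
Report 21 instead: project built, pays 21, utility 34 - 21 = 13.
Since 13 > 0, reporting 21 is strictly better here, so truthful reporting is not dominant.

No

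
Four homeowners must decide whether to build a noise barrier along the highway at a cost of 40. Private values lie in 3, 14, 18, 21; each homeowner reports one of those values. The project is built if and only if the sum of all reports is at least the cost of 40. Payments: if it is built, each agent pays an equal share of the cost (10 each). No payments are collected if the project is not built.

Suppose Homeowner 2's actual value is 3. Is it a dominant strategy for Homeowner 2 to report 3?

Yes

Check each profile of the others' reports and compare truth against every alternative report.
Others report (3, 3, 21): truth gives 0, best alternative gives -7.
Others report (3, 14, 14): truth gives 0, best alternative gives -7.
Others report (3, 14, 18): truth gives 0, best alternative gives -7.
Others report (3, 18, 14): truth gives 0, best alternative gives -7.
Others report (3, 21, 3): truth gives 0, best alternative gives -7.
Others report (14, 3, 14): truth gives 0, best alternative gives -7.
(Remaining 58 profiles checked similarly; truth is weakly best in each.)
In every case the truthful report is at least as good as any alternative, so it is a dominant strategy.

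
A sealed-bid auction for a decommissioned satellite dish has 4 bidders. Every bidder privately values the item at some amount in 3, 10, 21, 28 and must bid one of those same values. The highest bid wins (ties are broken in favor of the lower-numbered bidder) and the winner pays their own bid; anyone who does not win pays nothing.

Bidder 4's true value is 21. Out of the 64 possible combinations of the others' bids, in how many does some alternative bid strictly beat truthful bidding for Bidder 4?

Others bid (3, 3, 3): truth gives 0; bid 10 gives 11 > 0. Violating.
Others bid (3, 3, 10): truth gives 0; no alternative beats it.
Others bid (3, 3, 21): truth gives 0; no alternative beats it.
(Checking all 64 profiles: 1 has a profitable deviation, 63 do not.)

1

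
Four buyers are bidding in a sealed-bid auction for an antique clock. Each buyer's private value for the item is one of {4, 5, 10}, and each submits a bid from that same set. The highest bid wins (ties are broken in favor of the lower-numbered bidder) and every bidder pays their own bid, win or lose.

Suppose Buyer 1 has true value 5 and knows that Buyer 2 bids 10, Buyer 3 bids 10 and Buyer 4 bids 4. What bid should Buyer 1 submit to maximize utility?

4

Bid 4: loses but pays 4, utility -4.
Bid 5: loses but pays 5, utility -5.
Bid 10: wins, pays 10, utility 5 - 10 = -5.
The best choice is 4 with utility -4.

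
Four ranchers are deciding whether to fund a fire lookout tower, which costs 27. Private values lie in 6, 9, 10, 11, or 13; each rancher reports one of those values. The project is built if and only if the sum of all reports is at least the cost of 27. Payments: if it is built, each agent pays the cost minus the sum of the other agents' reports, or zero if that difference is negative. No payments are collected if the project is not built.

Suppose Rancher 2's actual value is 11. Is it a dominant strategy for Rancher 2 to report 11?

Yes

Check each profile of the others' reports and compare truth against every alternative report.
Others report (6, 9, 13): truth gives 11, best alternative gives 11.
Others report (6, 10, 11): truth gives 11, best alternative gives 11.
Others report (6, 10, 13): truth gives 11, best alternative gives 11.
Others report (6, 11, 10): truth gives 11, best alternative gives 11.
Others report (6, 11, 11): truth gives 11, best alternative gives 11.
Others report (6, 11, 13): truth gives 11, best alternative gives 11.
(Remaining 119 profiles checked similarly; truth is weakly best in each.)
In every case the truthful report is at least as good as any alternative, so it is a dominant strategy.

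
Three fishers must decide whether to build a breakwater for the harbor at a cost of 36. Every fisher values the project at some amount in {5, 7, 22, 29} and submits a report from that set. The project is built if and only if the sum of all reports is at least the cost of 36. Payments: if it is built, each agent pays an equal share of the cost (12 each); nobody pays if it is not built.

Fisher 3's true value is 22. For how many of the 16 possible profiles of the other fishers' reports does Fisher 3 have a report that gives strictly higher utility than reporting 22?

Others report (5, 5): truth gives 0; report 29 gives 10 > 0. Violating.
Others report (5, 7): truth gives 0; report 29 gives 10 > 0. Violating.
Others report (7, 5): truth gives 0; report 29 gives 10 > 0. Violating.
Others report (5, 22): truth gives 10; no alternative beats it.
Others report (5, 29): truth gives 10; no alternative beats it.
(Checking all 16 profiles: 3 have a profitable deviation, 13 do not.)

3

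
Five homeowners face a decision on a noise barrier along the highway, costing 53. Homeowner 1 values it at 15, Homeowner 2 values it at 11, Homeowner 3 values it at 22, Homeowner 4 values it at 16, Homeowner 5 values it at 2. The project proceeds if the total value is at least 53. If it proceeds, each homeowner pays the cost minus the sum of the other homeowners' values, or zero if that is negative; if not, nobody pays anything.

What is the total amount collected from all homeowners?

Total value 66 ≥ cost 53, so it is built.
Homeowner 1: others sum to 51; max(0, 53 - 51) = 2.
Homeowner 2: others sum to 55; max(0, 53 - 55) = 0.
Homeowner 3: others sum to 44; max(0, 53 - 44) = 9.
Homeowner 4: others sum to 50; max(0, 53 - 50) = 3.
Homeowner 5: others sum to 64; max(0, 53 - 64) = 0.
Total collected = 2 + 0 + 9 + 3 + 0 = 14.

14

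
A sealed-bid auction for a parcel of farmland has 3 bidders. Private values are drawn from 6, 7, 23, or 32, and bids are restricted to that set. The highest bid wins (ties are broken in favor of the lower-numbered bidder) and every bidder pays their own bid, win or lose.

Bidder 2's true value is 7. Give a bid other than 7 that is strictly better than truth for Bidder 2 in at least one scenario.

6

Suppose Bidder 1 bids 6 and Bidder 3 bids 23.
Bid 7: loses but pays 7, utility -7.
Bid 6: loses but pays 6, utility -6.
So bidding 6 beats truth here (-6 > -7).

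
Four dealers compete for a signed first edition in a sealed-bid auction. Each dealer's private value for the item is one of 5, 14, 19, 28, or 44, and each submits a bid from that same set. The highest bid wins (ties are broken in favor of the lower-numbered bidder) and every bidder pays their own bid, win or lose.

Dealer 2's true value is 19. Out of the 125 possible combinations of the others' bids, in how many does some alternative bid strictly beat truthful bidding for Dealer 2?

Others bid (5, 5, 5): truth gives 0; bid 14 gives 5 > 0. Violating.
Others bid (5, 5, 14): truth gives 0; bid 14 gives 5 > 0. Violating.
Others bid (5, 5, 28): truth gives -19; bid 5 gives -5 > -19. Violating.
Others bid (5, 5, 44): truth gives -19; bid 5 gives -5 > -19. Violating.
Others bid (5, 5, 19): truth gives 0; no alternative beats it.
Others bid (5, 14, 19): truth gives 0; no alternative beats it.
(Checking all 125 profiles: 111 have a profitable deviation, 14 do not.)

111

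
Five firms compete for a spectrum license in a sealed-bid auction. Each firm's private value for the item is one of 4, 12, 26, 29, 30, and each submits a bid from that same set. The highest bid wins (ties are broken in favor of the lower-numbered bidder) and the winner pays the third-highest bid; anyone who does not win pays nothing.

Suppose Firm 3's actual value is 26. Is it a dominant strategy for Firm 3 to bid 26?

No

Consider the case where Firm 1 bids 4, Firm 2 bids 4, Firm 4 bids 4 and Firm 5 bids 29.
Truthful bid 26: loses, pays 0, utility 0.
Bid 29 instead: wins, pays 4, utility 26 - 4 = 22.
Since 22 > 0, bidding 29 is strictly better here, so truthful bidding is not dominant.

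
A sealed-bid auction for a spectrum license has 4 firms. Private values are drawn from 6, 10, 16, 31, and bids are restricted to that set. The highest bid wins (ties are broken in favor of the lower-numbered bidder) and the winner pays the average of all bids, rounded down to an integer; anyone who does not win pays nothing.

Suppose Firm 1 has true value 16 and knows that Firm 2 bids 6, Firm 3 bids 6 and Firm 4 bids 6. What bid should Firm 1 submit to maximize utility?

6

Bid 6: wins, pays 6, utility 16 - 6 = 10.
Bid 10: wins, pays 7, utility 16 - 7 = 9.
Bid 16: wins, pays 8, utility 16 - 8 = 8.
Bid 31: wins, pays 12, utility 16 - 12 = 4.
The best choice is 6 with utility 10.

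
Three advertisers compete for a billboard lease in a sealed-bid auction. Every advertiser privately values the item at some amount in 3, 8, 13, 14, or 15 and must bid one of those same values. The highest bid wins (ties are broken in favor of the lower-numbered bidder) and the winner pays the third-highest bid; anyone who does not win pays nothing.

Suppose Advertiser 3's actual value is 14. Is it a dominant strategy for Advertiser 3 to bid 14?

Consider the case where Advertiser 1 bids 3 and Advertiser 2 bids 14.
Truthful bid 14: loses, pays 0, utility 0.
Bid 15 instead: wins, pays 3, utility 14 - 3 = 11.
Since 11 > 0, bidding 15 is strictly better here, so truthful bidding is not dominant.

No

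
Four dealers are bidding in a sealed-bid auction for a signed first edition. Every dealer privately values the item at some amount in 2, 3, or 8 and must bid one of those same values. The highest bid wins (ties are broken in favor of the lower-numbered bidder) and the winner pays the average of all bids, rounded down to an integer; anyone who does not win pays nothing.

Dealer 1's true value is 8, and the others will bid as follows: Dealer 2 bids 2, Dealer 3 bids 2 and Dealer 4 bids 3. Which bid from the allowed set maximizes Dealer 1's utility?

3

Bid 2: loses, pays 0, utility 0.
Bid 3: wins, pays 2, utility 8 - 2 = 6.
Bid 8: wins, pays 3, utility 8 - 3 = 5.
The best choice is 3 with utility 6.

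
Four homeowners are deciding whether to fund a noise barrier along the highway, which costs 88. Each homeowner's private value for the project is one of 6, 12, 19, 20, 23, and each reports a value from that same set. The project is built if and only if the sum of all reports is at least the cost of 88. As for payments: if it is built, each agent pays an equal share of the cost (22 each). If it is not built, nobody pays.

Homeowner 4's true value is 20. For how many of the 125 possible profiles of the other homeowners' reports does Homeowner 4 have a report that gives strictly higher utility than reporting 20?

1

Others report (23, 23, 23): truth gives -2; report 6 gives 0 > -2. Violating.
Others report (6, 6, 6): truth gives 0; no alternative beats it.
Others report (6, 6, 12): truth gives 0; no alternative beats it.
(Checking all 125 profiles: 1 has a profitable deviation, 124 do not.)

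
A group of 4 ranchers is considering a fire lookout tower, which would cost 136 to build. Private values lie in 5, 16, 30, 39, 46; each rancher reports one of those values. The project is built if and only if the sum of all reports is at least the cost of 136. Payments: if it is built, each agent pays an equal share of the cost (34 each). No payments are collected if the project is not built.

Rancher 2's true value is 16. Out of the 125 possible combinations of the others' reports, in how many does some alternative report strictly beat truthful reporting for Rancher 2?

6

Others report (30, 46, 46): truth gives -18; report 5 gives 0 > -18. Violating.
Others report (39, 39, 46): truth gives -18; report 5 gives 0 > -18. Violating.
Others report (39, 46, 39): truth gives -18; report 5 gives 0 > -18. Violating.
Others report (46, 30, 46): truth gives -18; report 5 gives 0 > -18. Violating.
Others report (5, 5, 5): truth gives 0; no alternative beats it.
Others report (5, 5, 16): truth gives 0; no alternative beats it.
(Checking all 125 profiles: 6 have a profitable deviation, 119 do not.)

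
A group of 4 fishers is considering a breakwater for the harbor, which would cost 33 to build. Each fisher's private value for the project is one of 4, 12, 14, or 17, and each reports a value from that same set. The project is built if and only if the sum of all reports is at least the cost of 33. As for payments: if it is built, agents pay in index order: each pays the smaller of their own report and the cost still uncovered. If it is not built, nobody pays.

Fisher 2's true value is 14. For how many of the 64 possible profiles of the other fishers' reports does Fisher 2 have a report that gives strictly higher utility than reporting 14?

60

Others report (4, 4, 14): truth gives 0; report 12 gives 2 > 0. Violating.
Others report (4, 4, 17): truth gives 0; report 12 gives 2 > 0. Violating.
Others report (4, 12, 12): truth gives 0; report 12 gives 2 > 0. Violating.
Others report (4, 12, 14): truth gives 0; report 4 gives 10 > 0. Violating.
Others report (4, 4, 4): truth gives 0; no alternative beats it.
Others report (4, 4, 12): truth gives 0; no alternative beats it.
(Checking all 64 profiles: 60 have a profitable deviation, 4 do not.)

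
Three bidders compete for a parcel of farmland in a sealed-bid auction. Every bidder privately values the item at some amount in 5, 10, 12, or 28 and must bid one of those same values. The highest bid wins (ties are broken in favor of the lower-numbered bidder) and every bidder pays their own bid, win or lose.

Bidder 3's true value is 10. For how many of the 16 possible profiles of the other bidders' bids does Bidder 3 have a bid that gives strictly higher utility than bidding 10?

Others bid (5, 10): truth gives -10; bid 12 gives -2 > -10. Violating.
Others bid (5, 12): truth gives -10; bid 5 gives -5 > -10. Violating.
Others bid (5, 28): truth gives -10; bid 5 gives -5 > -10. Violating.
Others bid (10, 5): truth gives -10; bid 12 gives -2 > -10. Violating.
Others bid (5, 5): truth gives 0; no alternative beats it.
(Checking all 16 profiles: 15 have a profitable deviation, 1 does not.)

15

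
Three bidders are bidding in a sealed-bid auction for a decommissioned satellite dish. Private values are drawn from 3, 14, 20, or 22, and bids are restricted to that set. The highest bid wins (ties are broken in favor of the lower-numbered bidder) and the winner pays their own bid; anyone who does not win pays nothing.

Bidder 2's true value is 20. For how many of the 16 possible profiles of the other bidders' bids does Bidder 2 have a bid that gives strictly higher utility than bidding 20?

2

Others bid (3, 3): truth gives 0; bid 14 gives 6 > 0. Violating.
Others bid (3, 14): truth gives 0; bid 14 gives 6 > 0. Violating.
Others bid (3, 20): truth gives 0; no alternative beats it.
Others bid (3, 22): truth gives 0; no alternative beats it.
(Checking all 16 profiles: 2 have a profitable deviation, 14 do not.)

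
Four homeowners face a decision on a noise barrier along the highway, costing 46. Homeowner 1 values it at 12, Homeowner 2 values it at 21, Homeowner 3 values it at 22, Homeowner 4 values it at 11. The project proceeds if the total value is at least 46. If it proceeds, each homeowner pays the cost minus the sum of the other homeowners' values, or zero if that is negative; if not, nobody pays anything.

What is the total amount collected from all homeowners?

3

Total value 66 ≥ cost 46, so it is built.
Homeowner 1: others sum to 54; max(0, 46 - 54) = 0.
Homeowner 2: others sum to 45; max(0, 46 - 45) = 1.
Homeowner 3: others sum to 44; max(0, 46 - 44) = 2.
Homeowner 4: others sum to 55; max(0, 46 - 55) = 0.
Total collected = 0 + 1 + 2 + 0 = 3.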